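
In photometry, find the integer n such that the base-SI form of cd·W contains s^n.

-3

W = J/s (power = energy per time),
    = kg·m²·s⁻³.
Combining: cd·W = cd · (kg·m²·s⁻³) = kg·m²·s⁻³·cd.
The exponent of s is -3.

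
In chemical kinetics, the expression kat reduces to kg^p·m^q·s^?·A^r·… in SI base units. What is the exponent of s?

kat = mol/s = s⁻¹·mol (catalytic activity).
The exponent of s is -1.

-1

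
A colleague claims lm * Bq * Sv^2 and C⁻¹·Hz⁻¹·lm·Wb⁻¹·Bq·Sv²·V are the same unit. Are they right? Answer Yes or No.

No

Left side:
  lm = cd·sr = cd (luminous flux; sr is dimensionless).
  Bq = 1/s = s⁻¹ (activity is decays per second).
  Sv = J/kg (equivalent dose = energy per mass),
      = m²·s⁻².
  So Sv² = m⁴·s⁻⁴.
  Combining: lm·Bq·Sv² = cd · s⁻¹ · (m⁴·s⁻⁴) = m⁴·s⁻⁵·cd.
Right side:
  C = A·s = s·A (charge = current × time).
  So C⁻¹ = s⁻¹·A⁻¹.
  Hz = 1/s = s⁻¹ (frequency is cycles per second).
  So Hz⁻¹ = s.
  lm = cd·sr = cd (luminous flux; sr is dimensionless).
  Wb = V·s (flux: a volt is a weber per second),
      = kg·m²·s⁻²·A⁻¹.
  So Wb⁻¹ = kg⁻¹·m⁻²·s²·A.
  Bq = 1/s = s⁻¹ (activity is decays per second).
  Sv = J/kg (equivalent dose = energy per mass),
      = m²·s⁻².
  So Sv² = m⁴·s⁻⁴.
  V = W/A (potential = power per current),
      = kg·m²·s⁻³·A⁻¹.
  Combining: C⁻¹·Hz⁻¹·lm·Wb⁻¹·Bq·Sv²·V = (s⁻¹·A⁻¹) · s · cd · (kg⁻¹·m⁻²·s²·A) · s⁻¹ · (m⁴·s⁻⁴) · (kg·m²·s⁻³·A⁻¹) = m⁴·s⁻⁶·A⁻¹·cd.
Left is m⁴·s⁻⁵·cd; right is m⁴·s⁻⁶·A⁻¹·cd — different.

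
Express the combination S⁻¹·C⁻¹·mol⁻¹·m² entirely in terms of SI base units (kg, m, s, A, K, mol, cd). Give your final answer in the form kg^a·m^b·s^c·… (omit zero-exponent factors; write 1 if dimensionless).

S = 1/Ω (conductance is reciprocal resistance),
    = kg⁻¹·m⁻²·s³·A².
So S⁻¹ = kg·m²·s⁻³·A⁻².
C = A·s = s·A (charge = current × time).
So C⁻¹ = s⁻¹·A⁻¹.
Combining: S⁻¹·C⁻¹·mol⁻¹·m² = (kg·m²·s⁻³·A⁻²) · (s⁻¹·A⁻¹) · mol⁻¹ · m² = kg·m⁴·s⁻⁴·A⁻³·mol⁻¹.

kg·m⁴·s⁻⁴·A⁻³·mol⁻¹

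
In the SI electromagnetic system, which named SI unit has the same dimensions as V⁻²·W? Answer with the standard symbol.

S

V = kg·m²·s⁻³·A⁻¹.
So V⁻² = kg⁻²·m⁻⁴·s⁶·A².
W = kg·m²·s⁻³.
Combining: V⁻²·W = (kg⁻²·m⁻⁴·s⁶·A²) · (kg·m²·s⁻³) = kg⁻¹·m⁻²·s³·A².
kg⁻¹·m⁻²·s³·A² is the base-SI form of the siemens.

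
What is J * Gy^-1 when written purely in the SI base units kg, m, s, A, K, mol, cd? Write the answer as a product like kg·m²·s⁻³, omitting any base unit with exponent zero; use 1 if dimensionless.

J = kg·m²·s⁻².
Gy = m²·s⁻².
So Gy⁻¹ = m⁻²·s².
Combining: J·Gy⁻¹ = (kg·m²·s⁻²) · (m⁻²·s²) = kg.

kg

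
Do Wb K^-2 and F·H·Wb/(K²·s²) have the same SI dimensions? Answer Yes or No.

Yes

Left side:
  Wb = kg·m²·s⁻²·A⁻¹.
  Combining: Wb·K⁻² = (kg·m²·s⁻²·A⁻¹) · K⁻² = kg·m²·s⁻²·A⁻¹·K⁻².
Right side:
  F = C/V (capacitance = charge per voltage),
      = A·s/(kg·m²·s⁻³·A⁻¹) (substituting C and V),
      = kg⁻¹·m⁻²·s⁴·A².
  H = Wb/A (inductance = flux per current),
      = kg·m²·s⁻²·A⁻².
  Wb = V·s (flux: a volt is a weber per second),
      = kg·m²·s⁻²·A⁻¹.
  Combining: K⁻²·F·H·Wb·s⁻² = K⁻² · (kg⁻¹·m⁻²·s⁴·A²) · (kg·m²·s⁻²·A⁻²) · (kg·m²·s⁻²·A⁻¹) · s⁻² = kg·m²·s⁻²·A⁻¹·K⁻².
Both reduce to kg·m²·s⁻²·A⁻¹·K⁻².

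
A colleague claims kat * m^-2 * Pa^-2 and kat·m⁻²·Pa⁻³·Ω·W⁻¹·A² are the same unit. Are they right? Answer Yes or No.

No

Left side:
  kat = mol/s = s⁻¹·mol (catalytic activity).
  Pa = N/m² (pressure = force per area),
      = kg·m⁻¹·s⁻².
  So Pa⁻² = kg⁻²·m²·s⁴.
  Combining: kat·m⁻²·Pa⁻² = (s⁻¹·mol) · m⁻² · (kg⁻²·m²·s⁴) = kg⁻²·s³·mol.
Right side:
  kat = mol/s = s⁻¹·mol (catalytic activity).
  Pa = N/m² (pressure = force per area),
      = kg·m⁻¹·s⁻².
  So Pa⁻³ = kg⁻³·m³·s⁶.
  Ω = V/A (resistance = voltage per current),
      = kg·m²·s⁻³·A⁻².
  W = J/s (power = energy per time),
      = kg·m²·s⁻³.
  So W⁻¹ = kg⁻¹·m⁻²·s³.
  Combining: kat·m⁻²·Pa⁻³·Ω·W⁻¹·A² = (s⁻¹·mol) · m⁻² · (kg⁻³·m³·s⁶) · (kg·m²·s⁻³·A⁻²) · (kg⁻¹·m⁻²·s³) · A² = kg⁻³·m·s⁵·mol.
Left is kg⁻²·s³·mol; right is kg⁻³·m·s⁵·mol — different.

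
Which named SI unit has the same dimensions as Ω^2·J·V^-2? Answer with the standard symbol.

H

Ω = kg·m²·s⁻³·A⁻².
So Ω² = kg²·m⁴·s⁻⁶·A⁻⁴.
J = kg·m²·s⁻².
V = kg·m²·s⁻³·A⁻¹.
So V⁻² = kg⁻²·m⁻⁴·s⁶·A².
Combining: Ω²·J·V⁻² = (kg²·m⁴·s⁻⁶·A⁻⁴) · (kg·m²·s⁻²) · (kg⁻²·m⁻⁴·s⁶·A²) = kg·m²·s⁻²·A⁻².
kg·m²·s⁻²·A⁻² is the base-SI form of the henry.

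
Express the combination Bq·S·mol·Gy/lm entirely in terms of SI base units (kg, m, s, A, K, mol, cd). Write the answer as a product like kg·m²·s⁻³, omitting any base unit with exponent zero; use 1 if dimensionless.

kg⁻¹·A²·mol·cd⁻¹

Bq = 1/s = s⁻¹ (activity is decays per second).
lm = cd·sr = cd (luminous flux; sr is dimensionless).
So lm⁻¹ = cd⁻¹.
S = 1/Ω (conductance is reciprocal resistance),
    = kg⁻¹·m⁻²·s³·A².
Gy = J/kg (absorbed dose = energy per mass),
    = m²·s⁻².
Combining: Bq·lm⁻¹·S·mol·Gy = s⁻¹ · cd⁻¹ · (kg⁻¹·m⁻²·s³·A²) · mol · (m²·s⁻²) = kg⁻¹·A²·mol·cd⁻¹.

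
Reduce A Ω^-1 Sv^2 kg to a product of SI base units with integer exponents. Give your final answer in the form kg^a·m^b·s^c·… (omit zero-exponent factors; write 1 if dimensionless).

Ω = V/A (resistance = voltage per current),
    = kg·m²·s⁻³·A⁻².
So Ω⁻¹ = kg⁻¹·m⁻²·s³·A².
Sv = J/kg (equivalent dose = energy per mass),
    = m²·s⁻².
So Sv² = m⁴·s⁻⁴.
Combining: A·Ω⁻¹·Sv²·kg = A · (kg⁻¹·m⁻²·s³·A²) · (m⁴·s⁻⁴) · kg = m²·s⁻¹·A³.

m²·s⁻¹·A³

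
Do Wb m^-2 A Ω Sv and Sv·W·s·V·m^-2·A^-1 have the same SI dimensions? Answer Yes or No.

Left side:
  Wb = V·s (flux: a volt is a weber per second),
      = kg·m²·s⁻²·A⁻¹.
  Ω = V/A (resistance = voltage per current),
      = kg·m²·s⁻³·A⁻².
  Sv = J/kg (equivalent dose = energy per mass),
      = m²·s⁻².
  Combining: Wb·m⁻²·A·Ω·Sv = (kg·m²·s⁻²·A⁻¹) · m⁻² · A · (kg·m²·s⁻³·A⁻²) · (m²·s⁻²) = kg²·m⁴·s⁻⁷·A⁻².
Right side:
  Sv = m²·s⁻².
  W = kg·m²·s⁻³.
  V = kg·m²·s⁻³·A⁻¹.
  Combining: Sv·W·s·V·m⁻²·A⁻¹ = (m²·s⁻²) · (kg·m²·s⁻³) · s · (kg·m²·s⁻³·A⁻¹) · m⁻² · A⁻¹ = kg²·m⁴·s⁻⁷·A⁻².
Both reduce to kg²·m⁴·s⁻⁷·A⁻².

Yes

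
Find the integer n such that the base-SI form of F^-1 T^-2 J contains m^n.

F = C/V (capacitance = charge per voltage),
    = A·s/(kg·m²·s⁻³·A⁻¹) (substituting C and V),
    = kg⁻¹·m⁻²·s⁴·A².
So F⁻¹ = kg·m²·s⁻⁴·A⁻².
T = Wb/m² (flux density = flux per area),
    = kg·s⁻²·A⁻¹.
So T⁻² = kg⁻²·s⁴·A².
J = N·m (work = force × distance),
    = kg·m²·s⁻².
Combining: F⁻¹·T⁻²·J = (kg·m²·s⁻⁴·A⁻²) · (kg⁻²·s⁴·A²) · (kg·m²·s⁻²) = m⁴·s⁻².
The exponent of m is 4.

4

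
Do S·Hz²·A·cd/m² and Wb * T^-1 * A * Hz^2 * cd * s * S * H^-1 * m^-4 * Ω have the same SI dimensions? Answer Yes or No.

Left side:
  S = 1/Ω (conductance is reciprocal resistance),
      = kg⁻¹·m⁻²·s³·A².
  Hz = 1/s = s⁻¹ (frequency is cycles per second).
  So Hz² = s⁻².
  Combining: S·m⁻²·Hz²·A·cd = (kg⁻¹·m⁻²·s³·A²) · m⁻² · s⁻² · A · cd = kg⁻¹·m⁻⁴·s·A³·cd.
Right side:
  Wb = V·s (flux: a volt is a weber per second),
      = kg·m²·s⁻²·A⁻¹.
  T = Wb/m² (flux density = flux per area),
      = kg·s⁻²·A⁻¹.
  So T⁻¹ = kg⁻¹·s²·A.
  Hz = 1/s = s⁻¹ (frequency is cycles per second).
  So Hz² = s⁻².
  S = 1/Ω (conductance is reciprocal resistance),
      = kg⁻¹·m⁻²·s³·A².
  H = Wb/A (inductance = flux per current),
      = kg·m²·s⁻²·A⁻².
  So H⁻¹ = kg⁻¹·m⁻²·s²·A².
  Ω = V/A (resistance = voltage per current),
      = kg·m²·s⁻³·A⁻².
  Combining: Wb·T⁻¹·A·Hz²·cd·s·S·H⁻¹·m⁻⁴·Ω = (kg·m²·s⁻²·A⁻¹) · (kg⁻¹·s²·A) · A · s⁻² · cd · s · (kg⁻¹·m⁻²·s³·A²) · (kg⁻¹·m⁻²·s²·A²) · m⁻⁴ · (kg·m²·s⁻³·A⁻²) = kg⁻¹·m⁻⁴·s·A³·cd.
Both reduce to kg⁻¹·m⁻⁴·s·A³·cd.

Yes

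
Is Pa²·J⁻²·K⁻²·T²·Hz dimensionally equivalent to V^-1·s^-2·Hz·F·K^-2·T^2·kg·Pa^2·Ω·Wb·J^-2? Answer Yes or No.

No

Left side:
  Pa = N/m² (pressure = force per area),
      = kg·m⁻¹·s⁻².
  So Pa² = kg²·m⁻²·s⁻⁴.
  J = N·m (work = force × distance),
      = kg·m²·s⁻².
  So J⁻² = kg⁻²·m⁻⁴·s⁴.
  T = Wb/m² (flux density = flux per area),
      = kg·s⁻²·A⁻¹.
  So T² = kg²·s⁻⁴·A⁻².
  Hz = 1/s = s⁻¹ (frequency is cycles per second).
  Combining: Pa²·J⁻²·K⁻²·T²·Hz = (kg²·m⁻²·s⁻⁴) · (kg⁻²·m⁻⁴·s⁴) · K⁻² · (kg²·s⁻⁴·A⁻²) · s⁻¹ = kg²·m⁻⁶·s⁻⁵·A⁻²·K⁻².
Right side:
  V = W/A (potential = power per current),
      = kg·m²·s⁻³·A⁻¹.
  So V⁻¹ = kg⁻¹·m⁻²·s³·A.
  Hz = 1/s = s⁻¹ (frequency is cycles per second).
  F = C/V (capacitance = charge per voltage),
      = A·s/(kg·m²·s⁻³·A⁻¹) (substituting C and V),
      = kg⁻¹·m⁻²·s⁴·A².
  T = Wb/m² (flux density = flux per area),
      = kg·s⁻²·A⁻¹.
  So T² = kg²·s⁻⁴·A⁻².
  Pa = N/m² (pressure = force per area),
      = kg·m⁻¹·s⁻².
  So Pa² = kg²·m⁻²·s⁻⁴.
  Ω = V/A (resistance = voltage per current),
      = kg·m²·s⁻³·A⁻².
  Wb = V·s (flux: a volt is a weber per second),
      = kg·m²·s⁻²·A⁻¹.
  J = N·m (work = force × distance),
      = kg·m²·s⁻².
  So J⁻² = kg⁻²·m⁻⁴·s⁴.
  Combining: V⁻¹·s⁻²·Hz·F·K⁻²·T²·kg·Pa²·Ω·Wb·J⁻² = (kg⁻¹·m⁻²·s³·A) · s⁻² · s⁻¹ · (kg⁻¹·m⁻²·s⁴·A²) · K⁻² · (kg²·s⁻⁴·A⁻²) · kg · (kg²·m⁻²·s⁻⁴) · (kg·m²·s⁻³·A⁻²) · (kg·m²·s⁻²·A⁻¹) · (kg⁻²·m⁻⁴·s⁴) = kg³·m⁻⁶·s⁻⁵·A⁻²·K⁻².
Left is kg²·m⁻⁶·s⁻⁵·A⁻²·K⁻²; right is kg³·m⁻⁶·s⁻⁵·A⁻²·K⁻² — different.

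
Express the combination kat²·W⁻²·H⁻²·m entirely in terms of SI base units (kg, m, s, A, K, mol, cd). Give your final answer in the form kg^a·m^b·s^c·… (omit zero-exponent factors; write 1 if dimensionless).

kg⁻⁴·m⁻⁷·s⁸·A⁴·mol²

kat = s⁻¹·mol.
So kat² = s⁻²·mol².
W = kg·m²·s⁻³.
So W⁻² = kg⁻²·m⁻⁴·s⁶.
H = kg·m²·s⁻²·A⁻².
So H⁻² = kg⁻²·m⁻⁴·s⁴·A⁴.
Combining: kat²·W⁻²·H⁻²·m = (s⁻²·mol²) · (kg⁻²·m⁻⁴·s⁶) · (kg⁻²·m⁻⁴·s⁴·A⁴) · m = kg⁻⁴·m⁻⁷·s⁸·A⁴·mol².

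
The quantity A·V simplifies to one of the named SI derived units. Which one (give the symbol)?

V = W/A (potential = power per current),
    = kg·m²·s⁻³·A⁻¹.
Combining: A·V = A · (kg·m²·s⁻³·A⁻¹) = kg·m²·s⁻³.
kg·m²·s⁻³ is the base-SI form of the watt.

W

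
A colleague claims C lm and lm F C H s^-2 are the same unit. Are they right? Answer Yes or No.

Yes

Left side:
  C = A·s = s·A (charge = current × time).
  lm = cd·sr = cd (luminous flux; sr is dimensionless).
  Combining: C·lm = (s·A) · cd = s·A·cd.
Right side:
  lm = cd·sr = cd (luminous flux; sr is dimensionless).
  F = C/V (capacitance = charge per voltage),
      = A·s/(kg·m²·s⁻³·A⁻¹) (substituting C and V),
      = kg⁻¹·m⁻²·s⁴·A².
  C = A·s = s·A (charge = current × time).
  H = Wb/A (inductance = flux per current),
      = kg·m²·s⁻²·A⁻².
  Combining: lm·F·C·H·s⁻² = cd · (kg⁻¹·m⁻²·s⁴·A²) · (s·A) · (kg·m²·s⁻²·A⁻²) · s⁻² = s·A·cd.
Both reduce to s·A·cd.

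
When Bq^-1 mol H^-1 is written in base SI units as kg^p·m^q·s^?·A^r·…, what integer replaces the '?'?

Bq = 1/s = s⁻¹ (activity is decays per second).
So Bq⁻¹ = s.
H = Wb/A (inductance = flux per current),
    = kg·m²·s⁻²·A⁻².
So H⁻¹ = kg⁻¹·m⁻²·s²·A².
Combining: Bq⁻¹·mol·H⁻¹ = s · mol · (kg⁻¹·m⁻²·s²·A²) = kg⁻¹·m⁻²·s³·A²·mol.
The exponent of s is 3.

3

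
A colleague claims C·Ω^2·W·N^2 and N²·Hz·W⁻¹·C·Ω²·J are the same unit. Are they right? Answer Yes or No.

Left side:
  C = A·s = s·A (charge = current × time).
  Ω = V/A (resistance = voltage per current),
      = kg·m²·s⁻³·A⁻².
  So Ω² = kg²·m⁴·s⁻⁶·A⁻⁴.
  W = J/s (power = energy per time),
      = kg·m²·s⁻³.
  N = kg·m/s² = kg·m·s⁻² (force = mass × acceleration).
  So N² = kg²·m²·s⁻⁴.
  Combining: C·Ω²·W·N² = (s·A) · (kg²·m⁴·s⁻⁶·A⁻⁴) · (kg·m²·s⁻³) · (kg²·m²·s⁻⁴) = kg⁵·m⁸·s⁻¹²·A⁻³.
Right side:
  N = kg·m·s⁻².
  So N² = kg²·m²·s⁻⁴.
  Hz = s⁻¹.
  W = kg·m²·s⁻³.
  So W⁻¹ = kg⁻¹·m⁻²·s³.
  C = s·A.
  Ω = kg·m²·s⁻³·A⁻².
  So Ω² = kg²·m⁴·s⁻⁶·A⁻⁴.
  J = kg·m²·s⁻².
  Combining: N²·Hz·W⁻¹·C·Ω²·J = (kg²·m²·s⁻⁴) · s⁻¹ · (kg⁻¹·m⁻²·s³) · (s·A) · (kg²·m⁴·s⁻⁶·A⁻⁴) · (kg·m²·s⁻²) = kg⁴·m⁶·s⁻⁹·A⁻³.
Left is kg⁵·m⁸·s⁻¹²·A⁻³; right is kg⁴·m⁶·s⁻⁹·A⁻³ — different.

No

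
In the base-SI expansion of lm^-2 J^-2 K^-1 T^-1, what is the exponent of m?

-4

lm = cd·sr = cd (luminous flux; sr is dimensionless).
So lm⁻² = cd⁻².
J = N·m (work = force × distance),
    = kg·m²·s⁻².
So J⁻² = kg⁻²·m⁻⁴·s⁴.
T = Wb/m² (flux density = flux per area),
    = kg·s⁻²·A⁻¹.
So T⁻¹ = kg⁻¹·s²·A.
Combining: lm⁻²·J⁻²·K⁻¹·T⁻¹ = cd⁻² · (kg⁻²·m⁻⁴·s⁴) · K⁻¹ · (kg⁻¹·s²·A) = kg⁻³·m⁻⁴·s⁶·A·K⁻¹·cd⁻².
The exponent of m is -4.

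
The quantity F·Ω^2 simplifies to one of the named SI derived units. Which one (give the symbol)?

F = C/V (capacitance = charge per voltage),
    = A·s/(kg·m²·s⁻³·A⁻¹) (substituting C and V),
    = kg⁻¹·m⁻²·s⁴·A².
Ω = V/A (resistance = voltage per current),
    = kg·m²·s⁻³·A⁻².
So Ω² = kg²·m⁴·s⁻⁶·A⁻⁴.
Combining: F·Ω² = (kg⁻¹·m⁻²·s⁴·A²) · (kg²·m⁴·s⁻⁶·A⁻⁴) = kg·m²·s⁻²·A⁻².
kg·m²·s⁻²·A⁻² is the base-SI form of the henry.

H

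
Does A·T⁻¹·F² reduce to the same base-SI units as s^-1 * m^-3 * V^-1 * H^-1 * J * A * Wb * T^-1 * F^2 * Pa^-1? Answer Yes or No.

No

Left side:
  T = kg·s⁻²·A⁻¹.
  So T⁻¹ = kg⁻¹·s²·A.
  F = kg⁻¹·m⁻²·s⁴·A².
  So F² = kg⁻²·m⁻⁴·s⁸·A⁴.
  Combining: A·T⁻¹·F² = A · (kg⁻¹·s²·A) · (kg⁻²·m⁻⁴·s⁸·A⁴) = kg⁻³·m⁻⁴·s¹⁰·A⁶.
Right side:
  V = W/A (potential = power per current),
      = kg·m²·s⁻³·A⁻¹.
  So V⁻¹ = kg⁻¹·m⁻²·s³·A.
  H = Wb/A (inductance = flux per current),
      = kg·m²·s⁻²·A⁻².
  So H⁻¹ = kg⁻¹·m⁻²·s²·A².
  J = N·m (work = force × distance),
      = kg·m²·s⁻².
  Wb = V·s (flux: a volt is a weber per second),
      = kg·m²·s⁻²·A⁻¹.
  T = Wb/m² (flux density = flux per area),
      = kg·s⁻²·A⁻¹.
  So T⁻¹ = kg⁻¹·s²·A.
  F = C/V (capacitance = charge per voltage),
      = A·s/(kg·m²·s⁻³·A⁻¹) (substituting C and V),
      = kg⁻¹·m⁻²·s⁴·A².
  So F² = kg⁻²·m⁻⁴·s⁸·A⁴.
  Pa = N/m² (pressure = force per area),
      = kg·m⁻¹·s⁻².
  So Pa⁻¹ = kg⁻¹·m·s².
  Combining: s⁻¹·m⁻³·V⁻¹·H⁻¹·J·A·Wb·T⁻¹·F²·Pa⁻¹ = s⁻¹ · m⁻³ · (kg⁻¹·m⁻²·s³·A) · (kg⁻¹·m⁻²·s²·A²) · (kg·m²·s⁻²) · A · (kg·m²·s⁻²·A⁻¹) · (kg⁻¹·s²·A) · (kg⁻²·m⁻⁴·s⁸·A⁴) · (kg⁻¹·m·s²) = kg⁻⁴·m⁻⁶·s¹²·A⁸.
Left is kg⁻³·m⁻⁴·s¹⁰·A⁶; right is kg⁻⁴·m⁻⁶·s¹²·A⁸ — different.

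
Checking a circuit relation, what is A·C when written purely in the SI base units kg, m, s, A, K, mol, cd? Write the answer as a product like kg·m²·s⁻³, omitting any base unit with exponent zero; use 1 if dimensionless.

s·A²

C = s·A.
Combining: A·C = A · (s·A) = s·A².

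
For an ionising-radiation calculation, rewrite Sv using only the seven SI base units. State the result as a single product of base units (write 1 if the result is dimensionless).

m²·s⁻²

Sv = m²·s⁻².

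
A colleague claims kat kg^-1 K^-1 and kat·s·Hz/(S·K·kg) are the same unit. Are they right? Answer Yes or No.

Left side:
  kat = mol/s = s⁻¹·mol (catalytic activity).
  Combining: kat·kg⁻¹·K⁻¹ = (s⁻¹·mol) · kg⁻¹ · K⁻¹ = kg⁻¹·s⁻¹·K⁻¹·mol.
Right side:
  kat = mol/s = s⁻¹·mol (catalytic activity).
  S = 1/Ω (conductance is reciprocal resistance),
      = kg⁻¹·m⁻²·s³·A².
  So S⁻¹ = kg·m²·s⁻³·A⁻².
  Hz = 1/s = s⁻¹ (frequency is cycles per second).
  Combining: kat·S⁻¹·s·K⁻¹·kg⁻¹·Hz = (s⁻¹·mol) · (kg·m²·s⁻³·A⁻²) · s · K⁻¹ · kg⁻¹ · s⁻¹ = m²·s⁻⁴·A⁻²·K⁻¹·mol.
Left is kg⁻¹·s⁻¹·K⁻¹·mol; right is m²·s⁻⁴·A⁻²·K⁻¹·mol — different.

No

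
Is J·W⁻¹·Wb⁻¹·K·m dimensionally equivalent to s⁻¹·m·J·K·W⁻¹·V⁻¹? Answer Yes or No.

Left side:
  J = N·m (work = force × distance),
      = kg·m²·s⁻².
  W = J/s (power = energy per time),
      = kg·m²·s⁻³.
  So W⁻¹ = kg⁻¹·m⁻²·s³.
  Wb = V·s (flux: a volt is a weber per second),
      = kg·m²·s⁻²·A⁻¹.
  So Wb⁻¹ = kg⁻¹·m⁻²·s²·A.
  Combining: J·W⁻¹·Wb⁻¹·K·m = (kg·m²·s⁻²) · (kg⁻¹·m⁻²·s³) · (kg⁻¹·m⁻²·s²·A) · K · m = kg⁻¹·m⁻¹·s³·A·K.
Right side:
  J = N·m (work = force × distance),
      = kg·m²·s⁻².
  W = J/s (power = energy per time),
      = kg·m²·s⁻³.
  So W⁻¹ = kg⁻¹·m⁻²·s³.
  V = W/A (potential = power per current),
      = kg·m²·s⁻³·A⁻¹.
  So V⁻¹ = kg⁻¹·m⁻²·s³·A.
  Combining: s⁻¹·m·J·K·W⁻¹·V⁻¹ = s⁻¹ · m · (kg·m²·s⁻²) · K · (kg⁻¹·m⁻²·s³) · (kg⁻¹·m⁻²·s³·A) = kg⁻¹·m⁻¹·s³·A·K.
Both reduce to kg⁻¹·m⁻¹·s³·A·K.

Yes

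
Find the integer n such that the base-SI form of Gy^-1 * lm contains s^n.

Gy = m²·s⁻².
So Gy⁻¹ = m⁻²·s².
lm = cd.
Combining: Gy⁻¹·lm = (m⁻²·s²) · cd = m⁻²·s²·cd.
The exponent of s is 2.

2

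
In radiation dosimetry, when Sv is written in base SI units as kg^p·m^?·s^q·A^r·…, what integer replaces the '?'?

Sv = J/kg (equivalent dose = energy per mass),
    = m²·s⁻².
The exponent of m is 2.

2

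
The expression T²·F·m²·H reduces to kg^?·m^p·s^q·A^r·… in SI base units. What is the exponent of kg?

2

T = Wb/m² (flux density = flux per area),
    = kg·s⁻²·A⁻¹.
So T² = kg²·s⁻⁴·A⁻².
F = C/V (capacitance = charge per voltage),
    = A·s/(kg·m²·s⁻³·A⁻¹) (substituting C and V),
    = kg⁻¹·m⁻²·s⁴·A².
H = Wb/A (inductance = flux per current),
    = kg·m²·s⁻²·A⁻².
Combining: T²·F·m²·H = (kg²·s⁻⁴·A⁻²) · (kg⁻¹·m⁻²·s⁴·A²) · m² · (kg·m²·s⁻²·A⁻²) = kg²·m²·s⁻²·A⁻².
The exponent of kg is 2.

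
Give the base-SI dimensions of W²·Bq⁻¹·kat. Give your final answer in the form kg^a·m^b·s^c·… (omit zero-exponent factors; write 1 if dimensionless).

W = kg·m²·s⁻³.
So W² = kg²·m⁴·s⁻⁶.
Bq = s⁻¹.
So Bq⁻¹ = s.
kat = s⁻¹·mol.
Combining: W²·Bq⁻¹·kat = (kg²·m⁴·s⁻⁶) · s · (s⁻¹·mol) = kg²·m⁴·s⁻⁶·mol.

kg²·m⁴·s⁻⁶·mol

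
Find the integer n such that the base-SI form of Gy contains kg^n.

0

Gy = J/kg (absorbed dose = energy per mass),
    = m²·s⁻².
The exponent of kg is 0.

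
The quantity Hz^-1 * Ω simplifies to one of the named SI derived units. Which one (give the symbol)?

Hz = 1/s = s⁻¹ (frequency is cycles per second).
So Hz⁻¹ = s.
Ω = V/A (resistance = voltage per current),
    = kg·m²·s⁻³·A⁻².
Combining: Hz⁻¹·Ω = s · (kg·m²·s⁻³·A⁻²) = kg·m²·s⁻²·A⁻².
kg·m²·s⁻²·A⁻² is the base-SI form of the henry.

H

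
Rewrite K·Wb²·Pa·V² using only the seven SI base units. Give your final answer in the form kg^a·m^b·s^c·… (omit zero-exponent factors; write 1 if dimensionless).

kg⁵·m⁷·s⁻¹²·A⁻⁴·K

Wb = kg·m²·s⁻²·A⁻¹.
So Wb² = kg²·m⁴·s⁻⁴·A⁻².
Pa = kg·m⁻¹·s⁻².
V = kg·m²·s⁻³·A⁻¹.
So V² = kg²·m⁴·s⁻⁶·A⁻².
Combining: K·Wb²·Pa·V² = K · (kg²·m⁴·s⁻⁴·A⁻²) · (kg·m⁻¹·s⁻²) · (kg²·m⁴·s⁻⁶·A⁻²) = kg⁵·m⁷·s⁻¹²·A⁻⁴·K.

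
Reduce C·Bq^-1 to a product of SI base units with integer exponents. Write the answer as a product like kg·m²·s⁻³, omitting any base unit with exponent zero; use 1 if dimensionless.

s²·A

C = A·s = s·A (charge = current × time).
Bq = 1/s = s⁻¹ (activity is decays per second).
So Bq⁻¹ = s.
Combining: C·Bq⁻¹ = (s·A) · s = s²·A.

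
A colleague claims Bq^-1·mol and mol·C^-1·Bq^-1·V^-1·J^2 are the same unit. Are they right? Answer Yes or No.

Left side:
  Bq = s⁻¹.
  So Bq⁻¹ = s.
  Combining: Bq⁻¹·mol = s · mol = s·mol.
Right side:
  C = A·s = s·A (charge = current × time).
  So C⁻¹ = s⁻¹·A⁻¹.
  Bq = 1/s = s⁻¹ (activity is decays per second).
  So Bq⁻¹ = s.
  V = W/A (potential = power per current),
      = kg·m²·s⁻³·A⁻¹.
  So V⁻¹ = kg⁻¹·m⁻²·s³·A.
  J = N·m (work = force × distance),
      = kg·m²·s⁻².
  So J² = kg²·m⁴·s⁻⁴.
  Combining: mol·C⁻¹·Bq⁻¹·V⁻¹·J² = mol · (s⁻¹·A⁻¹) · s · (kg⁻¹·m⁻²·s³·A) · (kg²·m⁴·s⁻⁴) = kg·m²·s⁻¹·mol.
Left is s·mol; right is kg·m²·s⁻¹·mol — different.

No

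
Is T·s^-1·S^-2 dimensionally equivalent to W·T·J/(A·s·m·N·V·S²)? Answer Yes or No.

Yes

Left side:
  T = Wb/m² (flux density = flux per area),
      = kg·s⁻²·A⁻¹.
  S = 1/Ω (conductance is reciprocal resistance),
      = kg⁻¹·m⁻²·s³·A².
  So S⁻² = kg²·m⁴·s⁻⁶·A⁻⁴.
  Combining: T·s⁻¹·S⁻² = (kg·s⁻²·A⁻¹) · s⁻¹ · (kg²·m⁴·s⁻⁶·A⁻⁴) = kg³·m⁴·s⁻⁹·A⁻⁵.
Right side:
  W = kg·m²·s⁻³.
  T = kg·s⁻²·A⁻¹.
  N = kg·m·s⁻².
  So N⁻¹ = kg⁻¹·m⁻¹·s².
  V = kg·m²·s⁻³·A⁻¹.
  So V⁻¹ = kg⁻¹·m⁻²·s³·A.
  J = kg·m²·s⁻².
  S = kg⁻¹·m⁻²·s³·A².
  So S⁻² = kg²·m⁴·s⁻⁶·A⁻⁴.
  Combining: A⁻¹·W·s⁻¹·m⁻¹·T·N⁻¹·V⁻¹·J·S⁻² = A⁻¹ · (kg·m²·s⁻³) · s⁻¹ · m⁻¹ · (kg·s⁻²·A⁻¹) · (kg⁻¹·m⁻¹·s²) · (kg⁻¹·m⁻²·s³·A) · (kg·m²·s⁻²) · (kg²·m⁴·s⁻⁶·A⁻⁴) = kg³·m⁴·s⁻⁹·A⁻⁵.
Both reduce to kg³·m⁴·s⁻⁹·A⁻⁵.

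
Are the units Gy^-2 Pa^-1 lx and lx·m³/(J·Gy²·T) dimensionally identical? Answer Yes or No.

Left side:
  Gy = J/kg (absorbed dose = energy per mass),
      = m²·s⁻².
  So Gy⁻² = m⁻⁴·s⁴.
  Pa = N/m² (pressure = force per area),
      = kg·m⁻¹·s⁻².
  So Pa⁻¹ = kg⁻¹·m·s².
  lx = lm/m² (illuminance = luminous flux per area),
      = m⁻²·cd.
  Combining: Gy⁻²·Pa⁻¹·lx = (m⁻⁴·s⁴) · (kg⁻¹·m·s²) · (m⁻²·cd) = kg⁻¹·m⁻⁵·s⁶·cd.
Right side:
  lx = m⁻²·cd.
  J = kg·m²·s⁻².
  So J⁻¹ = kg⁻¹·m⁻²·s².
  Gy = m²·s⁻².
  So Gy⁻² = m⁻⁴·s⁴.
  T = kg·s⁻²·A⁻¹.
  So T⁻¹ = kg⁻¹·s²·A.
  Combining: lx·m³·J⁻¹·Gy⁻²·T⁻¹ = (m⁻²·cd) · m³ · (kg⁻¹·m⁻²·s²) · (m⁻⁴·s⁴) · (kg⁻¹·s²·A) = kg⁻²·m⁻⁵·s⁸·A·cd.
Left is kg⁻¹·m⁻⁵·s⁶·cd; right is kg⁻²·m⁻⁵·s⁸·A·cd — different.

No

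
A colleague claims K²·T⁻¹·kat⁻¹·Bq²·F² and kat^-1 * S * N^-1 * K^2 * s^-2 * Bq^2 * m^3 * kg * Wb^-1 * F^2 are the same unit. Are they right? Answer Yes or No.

Left side:
  T = Wb/m² (flux density = flux per area),
      = kg·s⁻²·A⁻¹.
  So T⁻¹ = kg⁻¹·s²·A.
  kat = mol/s = s⁻¹·mol (catalytic activity).
  So kat⁻¹ = s·mol⁻¹.
  Bq = 1/s = s⁻¹ (activity is decays per second).
  So Bq² = s⁻².
  F = C/V (capacitance = charge per voltage),
      = A·s/(kg·m²·s⁻³·A⁻¹) (substituting C and V),
      = kg⁻¹·m⁻²·s⁴·A².
  So F² = kg⁻²·m⁻⁴·s⁸·A⁴.
  Combining: K²·T⁻¹·kat⁻¹·Bq²·F² = K² · (kg⁻¹·s²·A) · (s·mol⁻¹) · s⁻² · (kg⁻²·m⁻⁴·s⁸·A⁴) = kg⁻³·m⁻⁴·s⁹·A⁵·K²·mol⁻¹.
Right side:
  kat = s⁻¹·mol.
  So kat⁻¹ = s·mol⁻¹.
  S = kg⁻¹·m⁻²·s³·A².
  N = kg·m·s⁻².
  So N⁻¹ = kg⁻¹·m⁻¹·s².
  Bq = s⁻¹.
  So Bq² = s⁻².
  Wb = kg·m²·s⁻²·A⁻¹.
  So Wb⁻¹ = kg⁻¹·m⁻²·s²·A.
  F = kg⁻¹·m⁻²·s⁴·A².
  So F² = kg⁻²·m⁻⁴·s⁸·A⁴.
  Combining: kat⁻¹·S·N⁻¹·K²·s⁻²·Bq²·m³·kg·Wb⁻¹·F² = (s·mol⁻¹) · (kg⁻¹·m⁻²·s³·A²) · (kg⁻¹·m⁻¹·s²) · K² · s⁻² · s⁻² · m³ · kg · (kg⁻¹·m⁻²·s²·A) · (kg⁻²·m⁻⁴·s⁸·A⁴) = kg⁻⁴·m⁻⁶·s¹²·A⁷·K²·mol⁻¹.
Left is kg⁻³·m⁻⁴·s⁹·A⁵·K²·mol⁻¹; right is kg⁻⁴·m⁻⁶·s¹²·A⁷·K²·mol⁻¹ — different.

No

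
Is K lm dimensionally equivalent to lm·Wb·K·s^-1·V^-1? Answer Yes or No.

Yes

Left side:
  lm = cd·sr = cd (luminous flux; sr is dimensionless).
  Combining: K·lm = K · cd = K·cd.
Right side:
  lm = cd.
  Wb = kg·m²·s⁻²·A⁻¹.
  V = kg·m²·s⁻³·A⁻¹.
  So V⁻¹ = kg⁻¹·m⁻²·s³·A.
  Combining: lm·Wb·K·s⁻¹·V⁻¹ = cd · (kg·m²·s⁻²·A⁻¹) · K · s⁻¹ · (kg⁻¹·m⁻²·s³·A) = K·cd.
Both reduce to K·cd.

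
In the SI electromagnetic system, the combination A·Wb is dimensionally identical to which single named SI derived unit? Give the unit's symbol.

J

Wb = V·s (flux: a volt is a weber per second),
    = kg·m²·s⁻²·A⁻¹.
Combining: A·Wb = A · (kg·m²·s⁻²·A⁻¹) = kg·m²·s⁻².
kg·m²·s⁻² is the base-SI form of the joule.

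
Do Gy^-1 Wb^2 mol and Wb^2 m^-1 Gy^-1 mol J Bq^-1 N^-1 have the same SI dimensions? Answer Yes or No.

Left side:
  Gy = J/kg (absorbed dose = energy per mass),
      = m²·s⁻².
  So Gy⁻¹ = m⁻²·s².
  Wb = V·s (flux: a volt is a weber per second),
      = kg·m²·s⁻²·A⁻¹.
  So Wb² = kg²·m⁴·s⁻⁴·A⁻².
  Combining: Gy⁻¹·Wb²·mol = (m⁻²·s²) · (kg²·m⁴·s⁻⁴·A⁻²) · mol = kg²·m²·s⁻²·A⁻²·mol.
Right side:
  Wb = V·s (flux: a volt is a weber per second),
      = kg·m²·s⁻²·A⁻¹.
  So Wb² = kg²·m⁴·s⁻⁴·A⁻².
  Gy = J/kg (absorbed dose = energy per mass),
      = m²·s⁻².
  So Gy⁻¹ = m⁻²·s².
  J = N·m (work = force × distance),
      = kg·m²·s⁻².
  Bq = 1/s = s⁻¹ (activity is decays per second).
  So Bq⁻¹ = s.
  N = kg·m/s² = kg·m·s⁻² (force = mass × acceleration).
  So N⁻¹ = kg⁻¹·m⁻¹·s².
  Combining: Wb²·m⁻¹·Gy⁻¹·mol·J·Bq⁻¹·N⁻¹ = (kg²·m⁴·s⁻⁴·A⁻²) · m⁻¹ · (m⁻²·s²) · mol · (kg·m²·s⁻²) · s · (kg⁻¹·m⁻¹·s²) = kg²·m²·s⁻¹·A⁻²·mol.
Left is kg²·m²·s⁻²·A⁻²·mol; right is kg²·m²·s⁻¹·A⁻²·mol — different.

No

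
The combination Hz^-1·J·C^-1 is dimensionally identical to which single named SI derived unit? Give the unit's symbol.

Wb

Hz = 1/s = s⁻¹ (frequency is cycles per second).
So Hz⁻¹ = s.
J = N·m (work = force × distance),
    = kg·m²·s⁻².
C = A·s = s·A (charge = current × time).
So C⁻¹ = s⁻¹·A⁻¹.
Combining: Hz⁻¹·J·C⁻¹ = s · (kg·m²·s⁻²) · (s⁻¹·A⁻¹) = kg·m²·s⁻²·A⁻¹.
kg·m²·s⁻²·A⁻¹ is the base-SI form of the weber.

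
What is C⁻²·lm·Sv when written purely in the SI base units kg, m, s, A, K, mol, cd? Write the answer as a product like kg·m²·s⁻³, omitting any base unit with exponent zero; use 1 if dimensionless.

m²·s⁻⁴·A⁻²·cd

C = s·A.
So C⁻² = s⁻²·A⁻².
lm = cd.
Sv = m²·s⁻².
Combining: C⁻²·lm·Sv = (s⁻²·A⁻²) · cd · (m²·s⁻²) = m²·s⁻⁴·A⁻²·cd.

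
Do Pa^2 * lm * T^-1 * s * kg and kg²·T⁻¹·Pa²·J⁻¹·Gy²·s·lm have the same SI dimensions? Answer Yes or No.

No

Left side:
  Pa = N/m² (pressure = force per area),
      = kg·m⁻¹·s⁻².
  So Pa² = kg²·m⁻²·s⁻⁴.
  lm = cd·sr = cd (luminous flux; sr is dimensionless).
  T = Wb/m² (flux density = flux per area),
      = kg·s⁻²·A⁻¹.
  So T⁻¹ = kg⁻¹·s²·A.
  Combining: Pa²·lm·T⁻¹·s·kg = (kg²·m⁻²·s⁻⁴) · cd · (kg⁻¹·s²·A) · s · kg = kg²·m⁻²·s⁻¹·A·cd.
Right side:
  T = Wb/m² (flux density = flux per area),
      = kg·s⁻²·A⁻¹.
  So T⁻¹ = kg⁻¹·s²·A.
  Pa = N/m² (pressure = force per area),
      = kg·m⁻¹·s⁻².
  So Pa² = kg²·m⁻²·s⁻⁴.
  J = N·m (work = force × distance),
      = kg·m²·s⁻².
  So J⁻¹ = kg⁻¹·m⁻²·s².
  Gy = J/kg (absorbed dose = energy per mass),
      = m²·s⁻².
  So Gy² = m⁴·s⁻⁴.
  lm = cd·sr = cd (luminous flux; sr is dimensionless).
  Combining: kg²·T⁻¹·Pa²·J⁻¹·Gy²·s·lm = kg² · (kg⁻¹·s²·A) · (kg²·m⁻²·s⁻⁴) · (kg⁻¹·m⁻²·s²) · (m⁴·s⁻⁴) · s · cd = kg²·s⁻³·A·cd.
Left is kg²·m⁻²·s⁻¹·A·cd; right is kg²·s⁻³·A·cd — different.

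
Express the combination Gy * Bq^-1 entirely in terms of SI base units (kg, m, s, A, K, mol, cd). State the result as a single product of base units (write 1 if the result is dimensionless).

m²·s⁻¹

Gy = J/kg (absorbed dose = energy per mass),
    = m²·s⁻².
Bq = 1/s = s⁻¹ (activity is decays per second).
So Bq⁻¹ = s.
Combining: Gy·Bq⁻¹ = (m²·s⁻²) · s = m²·s⁻¹.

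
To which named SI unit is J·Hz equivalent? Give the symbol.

J = kg·m²·s⁻².
Hz = s⁻¹.
Combining: J·Hz = (kg·m²·s⁻²) · s⁻¹ = kg·m²·s⁻³.
kg·m²·s⁻³ is the base-SI form of the watt.

W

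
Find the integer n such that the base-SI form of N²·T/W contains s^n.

-3

W = J/s (power = energy per time),
    = kg·m²·s⁻³.
So W⁻¹ = kg⁻¹·m⁻²·s³.
N = kg·m/s² = kg·m·s⁻² (force = mass × acceleration).
So N² = kg²·m²·s⁻⁴.
T = Wb/m² (flux density = flux per area),
    = kg·s⁻²·A⁻¹.
Combining: W⁻¹·N²·T = (kg⁻¹·m⁻²·s³) · (kg²·m²·s⁻⁴) · (kg·s⁻²·A⁻¹) = kg²·s⁻³·A⁻¹.
The exponent of s is -3.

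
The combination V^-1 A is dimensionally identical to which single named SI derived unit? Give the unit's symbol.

V = W/A (potential = power per current),
    = kg·m²·s⁻³·A⁻¹.
So V⁻¹ = kg⁻¹·m⁻²·s³·A.
Combining: V⁻¹·A = (kg⁻¹·m⁻²·s³·A) · A = kg⁻¹·m⁻²·s³·A².
kg⁻¹·m⁻²·s³·A² is the base-SI form of the siemens.

S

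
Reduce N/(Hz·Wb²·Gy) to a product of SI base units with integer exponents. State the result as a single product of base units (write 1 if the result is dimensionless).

Hz = 1/s = s⁻¹ (frequency is cycles per second).
So Hz⁻¹ = s.
Wb = V·s (flux: a volt is a weber per second),
    = kg·m²·s⁻²·A⁻¹.
So Wb⁻² = kg⁻²·m⁻⁴·s⁴·A².
Gy = J/kg (absorbed dose = energy per mass),
    = m²·s⁻².
So Gy⁻¹ = m⁻²·s².
N = kg·m/s² = kg·m·s⁻² (force = mass × acceleration).
Combining: Hz⁻¹·Wb⁻²·Gy⁻¹·N = s · (kg⁻²·m⁻⁴·s⁴·A²) · (m⁻²·s²) · (kg·m·s⁻²) = kg⁻¹·m⁻⁵·s⁵·A².

kg⁻¹·m⁻⁵·s⁵·A²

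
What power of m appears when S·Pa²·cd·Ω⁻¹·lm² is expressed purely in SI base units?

S = kg⁻¹·m⁻²·s³·A².
Pa = kg·m⁻¹·s⁻².
So Pa² = kg²·m⁻²·s⁻⁴.
Ω = kg·m²·s⁻³·A⁻².
So Ω⁻¹ = kg⁻¹·m⁻²·s³·A².
lm = cd.
So lm² = cd².
Combining: S·Pa²·cd·Ω⁻¹·lm² = (kg⁻¹·m⁻²·s³·A²) · (kg²·m⁻²·s⁻⁴) · cd · (kg⁻¹·m⁻²·s³·A²) · cd² = m⁻⁶·s²·A⁴·cd³.
The exponent of m is -6.

-6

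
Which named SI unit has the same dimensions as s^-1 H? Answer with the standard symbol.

H = Wb/A (inductance = flux per current),
    = kg·m²·s⁻²·A⁻².
Combining: s⁻¹·H = s⁻¹ · (kg·m²·s⁻²·A⁻²) = kg·m²·s⁻³·A⁻².
kg·m²·s⁻³·A⁻² is the base-SI form of the ohm.

Ω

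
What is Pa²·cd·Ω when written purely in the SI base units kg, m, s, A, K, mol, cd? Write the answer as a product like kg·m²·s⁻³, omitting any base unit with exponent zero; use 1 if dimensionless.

Pa = N/m² (pressure = force per area),
    = kg·m⁻¹·s⁻².
So Pa² = kg²·m⁻²·s⁻⁴.
Ω = V/A (resistance = voltage per current),
    = kg·m²·s⁻³·A⁻².
Combining: Pa²·cd·Ω = (kg²·m⁻²·s⁻⁴) · cd · (kg·m²·s⁻³·A⁻²) = kg³·s⁻⁷·A⁻²·cd.

kg³·s⁻⁷·A⁻²·cd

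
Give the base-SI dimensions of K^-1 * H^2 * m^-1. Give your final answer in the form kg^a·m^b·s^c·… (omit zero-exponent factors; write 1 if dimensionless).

H = kg·m²·s⁻²·A⁻².
So H² = kg²·m⁴·s⁻⁴·A⁻⁴.
Combining: K⁻¹·H²·m⁻¹ = K⁻¹ · (kg²·m⁴·s⁻⁴·A⁻⁴) · m⁻¹ = kg²·m³·s⁻⁴·A⁻⁴·K⁻¹.

kg²·m³·s⁻⁴·A⁻⁴·K⁻¹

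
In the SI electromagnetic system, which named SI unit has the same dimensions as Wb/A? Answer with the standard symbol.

Wb = V·s (flux: a volt is a weber per second),
    = kg·m²·s⁻²·A⁻¹.
Combining: A⁻¹·Wb = A⁻¹ · (kg·m²·s⁻²·A⁻¹) = kg·m²·s⁻²·A⁻².
kg·m²·s⁻²·A⁻² is the base-SI form of the henry.

H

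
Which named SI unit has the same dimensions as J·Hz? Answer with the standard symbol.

W

J = kg·m²·s⁻².
Hz = s⁻¹.
Combining: J·Hz = (kg·m²·s⁻²) · s⁻¹ = kg·m²·s⁻³.
kg·m²·s⁻³ is the base-SI form of the watt.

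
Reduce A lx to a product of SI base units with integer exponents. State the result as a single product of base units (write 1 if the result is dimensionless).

lx = lm/m² (illuminance = luminous flux per area),
    = m⁻²·cd.
Combining: A·lx = A · (m⁻²·cd) = m⁻²·A·cd.

m⁻²·A·cd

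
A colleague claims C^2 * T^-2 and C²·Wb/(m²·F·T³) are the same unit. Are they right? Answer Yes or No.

No

Left side:
  C = s·A.
  So C² = s²·A².
  T = kg·s⁻²·A⁻¹.
  So T⁻² = kg⁻²·s⁴·A².
  Combining: C²·T⁻² = (s²·A²) · (kg⁻²·s⁴·A²) = kg⁻²·s⁶·A⁴.
Right side:
  C = s·A.
  So C² = s²·A².
  Wb = kg·m²·s⁻²·A⁻¹.
  F = kg⁻¹·m⁻²·s⁴·A².
  So F⁻¹ = kg·m²·s⁻⁴·A⁻².
  T = kg·s⁻²·A⁻¹.
  So T⁻³ = kg⁻³·s⁶·A³.
  Combining: m⁻²·C²·Wb·F⁻¹·T⁻³ = m⁻² · (s²·A²) · (kg·m²·s⁻²·A⁻¹) · (kg·m²·s⁻⁴·A⁻²) · (kg⁻³·s⁶·A³) = kg⁻¹·m²·s²·A².
Left is kg⁻²·s⁶·A⁴; right is kg⁻¹·m²·s²·A² — different.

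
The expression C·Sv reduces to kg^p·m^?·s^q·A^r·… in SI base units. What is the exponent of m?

C = A·s = s·A (charge = current × time).
Sv = J/kg (equivalent dose = energy per mass),
    = m²·s⁻².
Combining: C·Sv = (s·A) · (m²·s⁻²) = m²·s⁻¹·A.
The exponent of m is 2.

2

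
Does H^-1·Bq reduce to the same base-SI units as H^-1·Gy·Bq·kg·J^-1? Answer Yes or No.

Left side:
  H = Wb/A (inductance = flux per current),
      = kg·m²·s⁻²·A⁻².
  So H⁻¹ = kg⁻¹·m⁻²·s²·A².
  Bq = 1/s = s⁻¹ (activity is decays per second).
  Combining: H⁻¹·Bq = (kg⁻¹·m⁻²·s²·A²) · s⁻¹ = kg⁻¹·m⁻²·s·A².
Right side:
  H = Wb/A (inductance = flux per current),
      = kg·m²·s⁻²·A⁻².
  So H⁻¹ = kg⁻¹·m⁻²·s²·A².
  Gy = J/kg (absorbed dose = energy per mass),
      = m²·s⁻².
  Bq = 1/s = s⁻¹ (activity is decays per second).
  J = N·m (work = force × distance),
      = kg·m²·s⁻².
  So J⁻¹ = kg⁻¹·m⁻²·s².
  Combining: H⁻¹·Gy·Bq·kg·J⁻¹ = (kg⁻¹·m⁻²·s²·A²) · (m²·s⁻²) · s⁻¹ · kg · (kg⁻¹·m⁻²·s²) = kg⁻¹·m⁻²·s·A².
Both reduce to kg⁻¹·m⁻²·s·A².

Yes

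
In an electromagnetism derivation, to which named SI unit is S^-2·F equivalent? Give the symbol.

S = 1/Ω (conductance is reciprocal resistance),
    = kg⁻¹·m⁻²·s³·A².
So S⁻² = kg²·m⁴·s⁻⁶·A⁻⁴.
F = C/V (capacitance = charge per voltage),
    = A·s/(kg·m²·s⁻³·A⁻¹) (substituting C and V),
    = kg⁻¹·m⁻²·s⁴·A².
Combining: S⁻²·F = (kg²·m⁴·s⁻⁶·A⁻⁴) · (kg⁻¹·m⁻²·s⁴·A²) = kg·m²·s⁻²·A⁻².
kg·m²·s⁻²·A⁻² is the base-SI form of the henry.

H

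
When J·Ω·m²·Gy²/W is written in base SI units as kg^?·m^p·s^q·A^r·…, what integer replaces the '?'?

J = kg·m²·s⁻².
W = kg·m²·s⁻³.
So W⁻¹ = kg⁻¹·m⁻²·s³.
Ω = kg·m²·s⁻³·A⁻².
Gy = m²·s⁻².
So Gy² = m⁴·s⁻⁴.
Combining: J·W⁻¹·Ω·m²·Gy² = (kg·m²·s⁻²) · (kg⁻¹·m⁻²·s³) · (kg·m²·s⁻³·A⁻²) · m² · (m⁴·s⁻⁴) = kg·m⁸·s⁻⁶·A⁻².
The exponent of kg is 1.

1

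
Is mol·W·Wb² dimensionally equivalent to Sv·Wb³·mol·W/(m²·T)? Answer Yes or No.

Left side:
  W = J/s (power = energy per time),
      = kg·m²·s⁻³.
  Wb = V·s (flux: a volt is a weber per second),
      = kg·m²·s⁻²·A⁻¹.
  So Wb² = kg²·m⁴·s⁻⁴·A⁻².
  Combining: mol·W·Wb² = mol · (kg·m²·s⁻³) · (kg²·m⁴·s⁻⁴·A⁻²) = kg³·m⁶·s⁻⁷·A⁻²·mol.
Right side:
  Sv = m²·s⁻².
  Wb = kg·m²·s⁻²·A⁻¹.
  So Wb³ = kg³·m⁶·s⁻⁶·A⁻³.
  W = kg·m²·s⁻³.
  T = kg·s⁻²·A⁻¹.
  So T⁻¹ = kg⁻¹·s²·A.
  Combining: m⁻²·Sv·Wb³·mol·W·T⁻¹ = m⁻² · (m²·s⁻²) · (kg³·m⁶·s⁻⁶·A⁻³) · mol · (kg·m²·s⁻³) · (kg⁻¹·s²·A) = kg³·m⁸·s⁻⁹·A⁻²·mol.
Left is kg³·m⁶·s⁻⁷·A⁻²·mol; right is kg³·m⁸·s⁻⁹·A⁻²·mol — different.

No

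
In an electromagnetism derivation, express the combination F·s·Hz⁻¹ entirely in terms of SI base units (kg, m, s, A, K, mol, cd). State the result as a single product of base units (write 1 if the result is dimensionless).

F = kg⁻¹·m⁻²·s⁴·A².
Hz = s⁻¹.
So Hz⁻¹ = s.
Combining: F·s·Hz⁻¹ = (kg⁻¹·m⁻²·s⁴·A²) · s · s = kg⁻¹·m⁻²·s⁶·A².

kg⁻¹·m⁻²·s⁶·A²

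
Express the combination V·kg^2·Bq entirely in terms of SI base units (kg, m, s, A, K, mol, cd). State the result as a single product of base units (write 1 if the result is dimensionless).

V = kg·m²·s⁻³·A⁻¹.
Bq = s⁻¹.
Combining: V·kg²·Bq = (kg·m²·s⁻³·A⁻¹) · kg² · s⁻¹ = kg³·m²·s⁻⁴·A⁻¹.

kg³·m²·s⁻⁴·A⁻¹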